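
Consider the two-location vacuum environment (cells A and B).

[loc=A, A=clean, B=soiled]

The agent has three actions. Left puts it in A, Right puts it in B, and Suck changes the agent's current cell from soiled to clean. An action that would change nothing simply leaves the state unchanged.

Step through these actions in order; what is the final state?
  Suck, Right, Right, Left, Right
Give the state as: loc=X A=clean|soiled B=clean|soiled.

[1] after Suck: loc=A A=clean B=soiled
[2] after Right: loc=B A=clean B=soiled
[3] after Right: loc=B A=clean B=soiled
[4] after Left: loc=A A=clean B=soiled
[5] after Right: loc=B A=clean B=soiled

loc=B A=clean B=soiled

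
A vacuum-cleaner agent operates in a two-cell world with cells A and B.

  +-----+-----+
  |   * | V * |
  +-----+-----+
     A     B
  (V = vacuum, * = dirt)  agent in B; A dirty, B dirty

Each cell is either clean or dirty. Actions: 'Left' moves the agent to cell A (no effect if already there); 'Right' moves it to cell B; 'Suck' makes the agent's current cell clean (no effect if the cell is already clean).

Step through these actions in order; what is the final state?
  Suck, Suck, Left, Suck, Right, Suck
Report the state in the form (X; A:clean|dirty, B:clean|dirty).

(B; A:clean, B:clean)

1) do Suck; now (B; A:dirty, B:clean)
2) do Suck; now (B; A:dirty, B:clean)
3) do Left; now (A; A:dirty, B:clean)
4) do Suck; now (A; A:clean, B:clean)
5) do Right; now (B; A:clean, B:clean)
6) do Suck; now (B; A:clean, B:clean)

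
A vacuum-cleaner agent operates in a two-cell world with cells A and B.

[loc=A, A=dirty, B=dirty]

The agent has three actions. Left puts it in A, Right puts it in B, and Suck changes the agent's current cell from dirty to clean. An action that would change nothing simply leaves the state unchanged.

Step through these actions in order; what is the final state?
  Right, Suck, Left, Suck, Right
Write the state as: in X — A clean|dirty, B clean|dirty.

in B — A clean, B clean

step 1/5 (Right): in B — A dirty, B dirty
step 2/5 (Suck): in B — A dirty, B clean
step 3/5 (Left): in A — A dirty, B clean
step 4/5 (Suck): in A — A clean, B clean
step 5/5 (Right): in B — A clean, B clean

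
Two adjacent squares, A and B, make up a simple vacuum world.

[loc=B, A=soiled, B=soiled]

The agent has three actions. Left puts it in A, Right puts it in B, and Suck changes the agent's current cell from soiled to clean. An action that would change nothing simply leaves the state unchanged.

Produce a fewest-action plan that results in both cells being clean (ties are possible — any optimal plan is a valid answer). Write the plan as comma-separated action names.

t=1 Suck ⇒ <B|soiled|clean>
t=2 Left ⇒ <A|soiled|clean>
t=3 Suck ⇒ <A|clean|clean>
min 3: Suck B + move + Suck A

Suck, Left, Suck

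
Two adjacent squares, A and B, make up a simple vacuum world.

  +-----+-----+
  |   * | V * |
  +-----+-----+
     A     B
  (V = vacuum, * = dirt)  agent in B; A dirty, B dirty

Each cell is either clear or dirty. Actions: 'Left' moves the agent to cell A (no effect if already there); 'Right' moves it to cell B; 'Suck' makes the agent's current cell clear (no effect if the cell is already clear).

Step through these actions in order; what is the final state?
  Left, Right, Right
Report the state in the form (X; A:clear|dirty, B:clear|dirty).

1. Left → (A; A:dirty, B:dirty)
2. Right → (B; A:dirty, B:dirty)
3. Right → (B; A:dirty, B:dirty)

(B; A:dirty, B:dirty)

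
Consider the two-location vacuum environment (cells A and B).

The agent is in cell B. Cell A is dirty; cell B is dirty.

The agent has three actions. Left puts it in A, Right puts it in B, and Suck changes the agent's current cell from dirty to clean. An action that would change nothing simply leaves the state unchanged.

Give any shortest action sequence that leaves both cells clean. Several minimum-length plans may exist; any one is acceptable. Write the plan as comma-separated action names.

Suck, Left, Suck

t=1 Suck ⇒ in B — A dirty, B clean
t=2 Left ⇒ in A — A dirty, B clean
t=3 Suck ⇒ in A — A clean, B clean
min 3: Suck B + move + Suck A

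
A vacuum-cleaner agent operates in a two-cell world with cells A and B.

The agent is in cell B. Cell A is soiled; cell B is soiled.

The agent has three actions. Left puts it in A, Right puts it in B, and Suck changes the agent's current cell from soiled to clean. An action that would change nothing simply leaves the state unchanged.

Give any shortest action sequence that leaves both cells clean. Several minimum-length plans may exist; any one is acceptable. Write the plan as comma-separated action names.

Suck, Left, Suck

1) do Suck; now (B; A:soiled, B:clean)
2) do Left; now (A; A:soiled, B:clean)
3) do Suck; now (A; A:clean, B:clean)
min 3: Suck B + move + Suck A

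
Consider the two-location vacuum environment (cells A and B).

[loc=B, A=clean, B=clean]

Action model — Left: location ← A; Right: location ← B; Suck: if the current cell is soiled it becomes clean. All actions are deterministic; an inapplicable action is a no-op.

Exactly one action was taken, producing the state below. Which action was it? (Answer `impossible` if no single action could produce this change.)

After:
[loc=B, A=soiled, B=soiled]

try  Left: in A — A clean, B clean
try Right: in B — A clean, B clean
try  Suck: in B — A clean, B clean
no single action produces the after-state

impossible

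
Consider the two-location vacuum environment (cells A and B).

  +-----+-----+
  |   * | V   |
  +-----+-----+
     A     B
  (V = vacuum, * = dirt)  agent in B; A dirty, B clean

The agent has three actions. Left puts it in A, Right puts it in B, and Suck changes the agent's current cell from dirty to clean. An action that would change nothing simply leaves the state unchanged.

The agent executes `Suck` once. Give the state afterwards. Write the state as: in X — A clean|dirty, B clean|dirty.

start: in B — A dirty, B clean
[1] after Suck: in B — A dirty, B clean

in B — A dirty, B clean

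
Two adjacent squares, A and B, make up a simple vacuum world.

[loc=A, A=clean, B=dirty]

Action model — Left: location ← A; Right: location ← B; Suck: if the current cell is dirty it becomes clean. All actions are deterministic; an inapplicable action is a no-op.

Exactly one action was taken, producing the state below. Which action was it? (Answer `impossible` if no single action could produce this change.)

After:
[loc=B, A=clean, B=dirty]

Right

try  Left: loc=A A=clean B=dirty
try Right: loc=B A=clean B=dirty  ← match
try  Suck: loc=A A=clean B=dirty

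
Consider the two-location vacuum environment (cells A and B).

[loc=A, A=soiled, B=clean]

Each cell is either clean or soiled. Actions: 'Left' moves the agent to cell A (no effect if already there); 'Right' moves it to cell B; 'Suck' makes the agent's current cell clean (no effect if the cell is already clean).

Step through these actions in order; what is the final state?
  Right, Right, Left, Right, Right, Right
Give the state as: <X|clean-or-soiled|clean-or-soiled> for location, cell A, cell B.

[1] after Right: <B|soiled|clean>
[2] after Right: <B|soiled|clean>
[3] after Left: <A|soiled|clean>
[4] after Right: <B|soiled|clean>
[5] after Right: <B|soiled|clean>
[6] after Right: <B|soiled|clean>

<B|soiled|clean>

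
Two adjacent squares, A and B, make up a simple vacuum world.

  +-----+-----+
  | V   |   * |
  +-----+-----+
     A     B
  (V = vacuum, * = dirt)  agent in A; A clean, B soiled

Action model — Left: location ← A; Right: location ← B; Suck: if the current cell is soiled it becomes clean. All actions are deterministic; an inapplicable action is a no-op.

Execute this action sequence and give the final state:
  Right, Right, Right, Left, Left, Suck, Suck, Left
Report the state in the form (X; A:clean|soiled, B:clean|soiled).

[1] after Right: (B; A:clean, B:soiled)
[2] after Right: (B; A:clean, B:soiled)
[3] after Right: (B; A:clean, B:soiled)
[4] after Left: (A; A:clean, B:soiled)
[5] after Left: (A; A:clean, B:soiled)
[6] after Suck: (A; A:clean, B:soiled)
[7] after Suck: (A; A:clean, B:soiled)
[8] after Left: (A; A:clean, B:soiled)

(A; A:clean, B:soiled)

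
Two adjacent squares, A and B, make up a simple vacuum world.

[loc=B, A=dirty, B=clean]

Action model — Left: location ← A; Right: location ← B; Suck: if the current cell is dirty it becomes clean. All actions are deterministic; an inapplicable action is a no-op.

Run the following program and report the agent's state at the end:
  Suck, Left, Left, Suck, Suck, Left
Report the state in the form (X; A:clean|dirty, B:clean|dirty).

1) do Suck; now (B; A:dirty, B:clean)
2) do Left; now (A; A:dirty, B:clean)
3) do Left; now (A; A:dirty, B:clean)
4) do Suck; now (A; A:clean, B:clean)
5) do Suck; now (A; A:clean, B:clean)
6) do Left; now (A; A:clean, B:clean)

(A; A:clean, B:clean)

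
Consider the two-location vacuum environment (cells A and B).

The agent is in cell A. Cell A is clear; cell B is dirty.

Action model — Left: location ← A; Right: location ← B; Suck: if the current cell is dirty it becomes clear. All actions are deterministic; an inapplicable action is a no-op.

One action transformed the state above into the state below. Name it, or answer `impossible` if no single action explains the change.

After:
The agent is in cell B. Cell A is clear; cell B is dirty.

Right

try  Left: <A|clear|dirty>
try Right: <B|clear|dirty>  ← match
try  Suck: <A|clear|dirty>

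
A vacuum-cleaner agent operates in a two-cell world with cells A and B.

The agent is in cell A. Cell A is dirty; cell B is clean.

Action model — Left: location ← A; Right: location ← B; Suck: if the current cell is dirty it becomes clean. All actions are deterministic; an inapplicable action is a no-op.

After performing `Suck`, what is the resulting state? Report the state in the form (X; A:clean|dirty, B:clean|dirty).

start: (A; A:dirty, B:clean)
[1] after Suck: (A; A:clean, B:clean)

(A; A:clean, B:clean)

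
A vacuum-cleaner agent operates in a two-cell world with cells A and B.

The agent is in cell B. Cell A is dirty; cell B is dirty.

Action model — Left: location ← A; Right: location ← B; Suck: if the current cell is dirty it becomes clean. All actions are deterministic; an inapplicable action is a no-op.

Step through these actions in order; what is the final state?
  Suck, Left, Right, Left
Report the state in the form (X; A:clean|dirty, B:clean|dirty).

Suck (#1): (B; A:dirty, B:clean)
Left (#2): (A; A:dirty, B:clean)
Right (#3): (B; A:dirty, B:clean)
Left (#4): (A; A:dirty, B:clean)

(A; A:dirty, B:clean)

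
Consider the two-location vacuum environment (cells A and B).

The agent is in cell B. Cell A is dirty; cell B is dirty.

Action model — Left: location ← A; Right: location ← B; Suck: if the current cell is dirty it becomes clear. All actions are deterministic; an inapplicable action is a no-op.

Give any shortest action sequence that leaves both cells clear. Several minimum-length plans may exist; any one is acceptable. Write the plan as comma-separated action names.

Suck, Left, Suck

step 1/3 (Suck): in B — A dirty, B clear
step 2/3 (Left): in A — A dirty, B clear
step 3/3 (Suck): in A — A clear, B clear
min 3: Suck B + move + Suck A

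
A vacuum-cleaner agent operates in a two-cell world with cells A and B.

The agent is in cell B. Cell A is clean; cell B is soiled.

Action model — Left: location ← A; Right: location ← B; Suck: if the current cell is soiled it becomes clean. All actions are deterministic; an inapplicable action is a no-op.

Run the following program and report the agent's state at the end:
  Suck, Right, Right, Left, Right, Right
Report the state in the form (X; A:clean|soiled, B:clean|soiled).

(B; A:clean, B:clean)

1) do Suck; now (B; A:clean, B:clean)
2) do Right; now (B; A:clean, B:clean)
3) do Right; now (B; A:clean, B:clean)
4) do Left; now (A; A:clean, B:clean)
5) do Right; now (B; A:clean, B:clean)
6) do Right; now (B; A:clean, B:clean)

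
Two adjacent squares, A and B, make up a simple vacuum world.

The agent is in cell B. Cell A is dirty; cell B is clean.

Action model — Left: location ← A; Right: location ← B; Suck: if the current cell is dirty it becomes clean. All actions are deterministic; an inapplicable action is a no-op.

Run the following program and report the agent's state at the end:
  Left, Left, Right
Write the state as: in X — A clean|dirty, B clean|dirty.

1) do Left; now in A — A dirty, B clean
2) do Left; now in A — A dirty, B clean
3) do Right; now in B — A dirty, B clean

in B — A dirty, B clean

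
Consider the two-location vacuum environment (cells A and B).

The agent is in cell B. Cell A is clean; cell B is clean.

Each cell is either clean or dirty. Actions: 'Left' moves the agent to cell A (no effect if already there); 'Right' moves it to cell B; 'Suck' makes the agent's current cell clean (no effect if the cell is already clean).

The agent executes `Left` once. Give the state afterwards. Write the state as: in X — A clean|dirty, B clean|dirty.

in A — A clean, B clean

start: in B — A clean, B clean
t=1 Left ⇒ in A — A clean, B clean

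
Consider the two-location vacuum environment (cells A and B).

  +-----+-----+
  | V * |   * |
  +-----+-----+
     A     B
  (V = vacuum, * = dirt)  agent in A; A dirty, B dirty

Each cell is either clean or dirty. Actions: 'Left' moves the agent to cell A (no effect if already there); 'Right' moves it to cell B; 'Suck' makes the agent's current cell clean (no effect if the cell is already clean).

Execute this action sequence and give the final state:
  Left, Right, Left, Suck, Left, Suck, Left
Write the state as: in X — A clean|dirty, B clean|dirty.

in A — A clean, B dirty

1. Left → in A — A dirty, B dirty
2. Right → in B — A dirty, B dirty
3. Left → in A — A dirty, B dirty
4. Suck → in A — A clean, B dirty
5. Left → in A — A clean, B dirty
6. Suck → in A — A clean, B dirty
7. Left → in A — A clean, B dirty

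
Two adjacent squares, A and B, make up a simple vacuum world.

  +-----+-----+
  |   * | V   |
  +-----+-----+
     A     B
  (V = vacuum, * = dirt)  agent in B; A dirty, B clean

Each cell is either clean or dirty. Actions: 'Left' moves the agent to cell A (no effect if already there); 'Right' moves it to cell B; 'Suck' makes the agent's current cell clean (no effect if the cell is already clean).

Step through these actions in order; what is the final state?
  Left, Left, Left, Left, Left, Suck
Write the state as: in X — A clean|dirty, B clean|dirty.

in A — A clean, B clean

t=1 Left ⇒ in A — A dirty, B clean
t=2 Left ⇒ in A — A dirty, B clean
t=3 Left ⇒ in A — A dirty, B clean
t=4 Left ⇒ in A — A dirty, B clean
t=5 Left ⇒ in A — A dirty, B clean
t=6 Suck ⇒ in A — A clean, B clean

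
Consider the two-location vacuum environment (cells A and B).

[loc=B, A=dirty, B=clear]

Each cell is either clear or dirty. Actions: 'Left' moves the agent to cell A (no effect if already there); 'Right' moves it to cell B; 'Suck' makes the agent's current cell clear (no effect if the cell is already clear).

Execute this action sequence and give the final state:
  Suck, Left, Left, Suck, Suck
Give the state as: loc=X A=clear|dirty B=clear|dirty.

t=1 Suck ⇒ loc=B A=dirty B=clear
t=2 Left ⇒ loc=A A=dirty B=clear
t=3 Left ⇒ loc=A A=dirty B=clear
t=4 Suck ⇒ loc=A A=clear B=clear
t=5 Suck ⇒ loc=A A=clear B=clear

loc=A A=clear B=clear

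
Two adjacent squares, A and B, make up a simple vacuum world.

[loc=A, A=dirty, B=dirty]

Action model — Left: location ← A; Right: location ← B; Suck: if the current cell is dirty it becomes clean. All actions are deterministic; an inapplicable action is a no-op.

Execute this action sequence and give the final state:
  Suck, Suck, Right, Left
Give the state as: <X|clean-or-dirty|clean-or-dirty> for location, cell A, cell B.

<A|clean|dirty>

step 1/4 (Suck): <A|clean|dirty>
step 2/4 (Suck): <A|clean|dirty>
step 3/4 (Right): <B|clean|dirty>
step 4/4 (Left): <A|clean|dirty>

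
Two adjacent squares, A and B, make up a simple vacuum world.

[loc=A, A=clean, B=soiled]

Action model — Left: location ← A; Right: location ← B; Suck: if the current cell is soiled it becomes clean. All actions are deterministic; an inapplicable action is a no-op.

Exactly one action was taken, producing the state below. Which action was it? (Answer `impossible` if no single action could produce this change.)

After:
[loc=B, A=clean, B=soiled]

Right

try  Left: (A; A:clean, B:soiled)
try Right: (B; A:clean, B:soiled)  ← match
try  Suck: (A; A:clean, B:soiled)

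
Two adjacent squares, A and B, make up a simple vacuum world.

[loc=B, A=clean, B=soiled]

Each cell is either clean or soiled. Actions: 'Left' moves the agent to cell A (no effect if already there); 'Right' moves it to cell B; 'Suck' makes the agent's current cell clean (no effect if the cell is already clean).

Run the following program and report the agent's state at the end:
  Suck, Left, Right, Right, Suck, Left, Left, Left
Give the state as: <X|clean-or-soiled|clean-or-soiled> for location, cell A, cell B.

Suck (#1): <B|clean|clean>
Left (#2): <A|clean|clean>
Right (#3): <B|clean|clean>
Right (#4): <B|clean|clean>
Suck (#5): <B|clean|clean>
Left (#6): <A|clean|clean>
Left (#7): <A|clean|clean>
Left (#8): <A|clean|clean>

<A|clean|clean>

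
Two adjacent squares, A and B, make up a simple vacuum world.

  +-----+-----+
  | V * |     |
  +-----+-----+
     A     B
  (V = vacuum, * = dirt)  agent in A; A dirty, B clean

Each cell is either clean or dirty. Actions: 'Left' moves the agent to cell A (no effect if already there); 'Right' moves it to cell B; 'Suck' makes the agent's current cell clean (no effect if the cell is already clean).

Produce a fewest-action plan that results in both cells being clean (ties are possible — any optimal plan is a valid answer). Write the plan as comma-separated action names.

1) do Suck; now loc=A A=clean B=clean
min 1: A is dirty, one Suck

Suck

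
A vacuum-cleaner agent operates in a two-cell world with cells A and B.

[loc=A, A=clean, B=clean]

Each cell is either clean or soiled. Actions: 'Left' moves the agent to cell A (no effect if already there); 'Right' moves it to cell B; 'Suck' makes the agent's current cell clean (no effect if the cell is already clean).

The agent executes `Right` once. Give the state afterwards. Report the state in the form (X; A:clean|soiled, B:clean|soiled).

start: (A; A:clean, B:clean)
[1] after Right: (B; A:clean, B:clean)

(B; A:clean, B:clean)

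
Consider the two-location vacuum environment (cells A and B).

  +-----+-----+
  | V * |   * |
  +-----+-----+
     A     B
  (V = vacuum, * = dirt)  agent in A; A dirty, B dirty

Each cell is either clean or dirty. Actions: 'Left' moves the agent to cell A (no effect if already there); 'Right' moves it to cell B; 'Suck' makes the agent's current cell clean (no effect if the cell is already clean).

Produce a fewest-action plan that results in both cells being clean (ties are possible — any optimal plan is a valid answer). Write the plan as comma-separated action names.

Suck, Right, Suck

1) do Suck; now (A; A:clean, B:dirty)
2) do Right; now (B; A:clean, B:dirty)
3) do Suck; now (B; A:clean, B:clean)
min 3: Suck A + move + Suck B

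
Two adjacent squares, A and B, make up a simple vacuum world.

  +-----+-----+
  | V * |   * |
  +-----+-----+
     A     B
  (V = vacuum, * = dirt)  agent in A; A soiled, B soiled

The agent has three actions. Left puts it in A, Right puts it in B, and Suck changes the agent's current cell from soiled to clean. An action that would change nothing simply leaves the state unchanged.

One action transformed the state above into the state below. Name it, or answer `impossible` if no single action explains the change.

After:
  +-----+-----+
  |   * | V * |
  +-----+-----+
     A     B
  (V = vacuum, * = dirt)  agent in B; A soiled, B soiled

try  Left: loc=A A=soiled B=soiled
try Right: loc=B A=soiled B=soiled  ← match
try  Suck: loc=A A=clean B=soiled

Right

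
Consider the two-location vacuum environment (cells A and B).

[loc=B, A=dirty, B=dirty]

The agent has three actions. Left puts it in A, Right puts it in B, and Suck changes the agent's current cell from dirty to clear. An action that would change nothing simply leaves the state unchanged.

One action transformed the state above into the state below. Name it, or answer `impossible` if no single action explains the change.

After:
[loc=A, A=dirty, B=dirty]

try  Left: in A — A dirty, B dirty  ← match
try Right: in B — A dirty, B dirty
try  Suck: in B — A dirty, B clear

Left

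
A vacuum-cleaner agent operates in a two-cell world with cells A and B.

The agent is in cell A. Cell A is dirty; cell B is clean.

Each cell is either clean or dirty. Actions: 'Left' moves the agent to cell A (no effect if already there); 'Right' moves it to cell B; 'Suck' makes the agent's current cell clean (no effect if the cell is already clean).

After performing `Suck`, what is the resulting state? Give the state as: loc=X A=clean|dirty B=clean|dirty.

loc=A A=clean B=clean

start: loc=A A=dirty B=clean
1. Suck → loc=A A=clean B=clean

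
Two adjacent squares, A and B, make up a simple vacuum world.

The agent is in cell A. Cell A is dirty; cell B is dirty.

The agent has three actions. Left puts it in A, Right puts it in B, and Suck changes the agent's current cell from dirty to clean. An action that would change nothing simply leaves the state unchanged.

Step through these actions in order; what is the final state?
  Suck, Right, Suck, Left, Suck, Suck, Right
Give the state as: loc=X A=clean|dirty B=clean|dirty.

loc=B A=clean B=clean

t=1 Suck ⇒ loc=A A=clean B=dirty
t=2 Right ⇒ loc=B A=clean B=dirty
t=3 Suck ⇒ loc=B A=clean B=clean
t=4 Left ⇒ loc=A A=clean B=clean
t=5 Suck ⇒ loc=A A=clean B=clean
t=6 Suck ⇒ loc=A A=clean B=clean
t=7 Right ⇒ loc=B A=clean B=clean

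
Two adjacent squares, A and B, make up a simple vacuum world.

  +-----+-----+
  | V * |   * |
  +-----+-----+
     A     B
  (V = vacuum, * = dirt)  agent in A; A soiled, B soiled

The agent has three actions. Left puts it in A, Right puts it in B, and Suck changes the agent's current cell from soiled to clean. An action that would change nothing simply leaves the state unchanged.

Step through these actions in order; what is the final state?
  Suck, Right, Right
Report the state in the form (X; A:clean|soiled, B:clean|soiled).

[1] after Suck: (A; A:clean, B:soiled)
[2] after Right: (B; A:clean, B:soiled)
[3] after Right: (B; A:clean, B:soiled)

(B; A:clean, B:soiled)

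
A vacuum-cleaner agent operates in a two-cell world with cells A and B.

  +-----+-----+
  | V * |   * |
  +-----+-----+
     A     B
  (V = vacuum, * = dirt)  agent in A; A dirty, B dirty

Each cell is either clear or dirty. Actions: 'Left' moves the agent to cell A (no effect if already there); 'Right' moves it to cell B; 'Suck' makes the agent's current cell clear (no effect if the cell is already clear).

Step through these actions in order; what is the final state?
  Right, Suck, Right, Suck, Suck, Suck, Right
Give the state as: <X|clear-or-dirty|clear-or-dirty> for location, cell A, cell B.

t=1 Right ⇒ <B|dirty|dirty>
t=2 Suck ⇒ <B|dirty|clear>
t=3 Right ⇒ <B|dirty|clear>
t=4 Suck ⇒ <B|dirty|clear>
t=5 Suck ⇒ <B|dirty|clear>
t=6 Suck ⇒ <B|dirty|clear>
t=7 Right ⇒ <B|dirty|clear>

<B|dirty|clear>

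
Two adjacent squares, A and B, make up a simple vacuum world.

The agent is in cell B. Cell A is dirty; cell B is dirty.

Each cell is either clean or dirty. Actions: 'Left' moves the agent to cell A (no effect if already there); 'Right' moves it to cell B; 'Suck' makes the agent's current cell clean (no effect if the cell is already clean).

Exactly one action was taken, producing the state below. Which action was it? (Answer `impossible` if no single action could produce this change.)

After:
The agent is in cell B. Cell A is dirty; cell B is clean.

try  Left: loc=A A=dirty B=dirty
try Right: loc=B A=dirty B=dirty
try  Suck: loc=B A=dirty B=clean  ← match

Suck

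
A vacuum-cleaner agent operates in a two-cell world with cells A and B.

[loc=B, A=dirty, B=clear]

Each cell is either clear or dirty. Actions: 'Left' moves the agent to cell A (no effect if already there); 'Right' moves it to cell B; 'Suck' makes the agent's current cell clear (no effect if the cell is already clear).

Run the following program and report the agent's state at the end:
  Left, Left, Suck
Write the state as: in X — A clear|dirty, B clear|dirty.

in A — A clear, B clear

step 1/3 (Left): in A — A dirty, B clear
step 2/3 (Left): in A — A dirty, B clear
step 3/3 (Suck): in A — A clear, B clear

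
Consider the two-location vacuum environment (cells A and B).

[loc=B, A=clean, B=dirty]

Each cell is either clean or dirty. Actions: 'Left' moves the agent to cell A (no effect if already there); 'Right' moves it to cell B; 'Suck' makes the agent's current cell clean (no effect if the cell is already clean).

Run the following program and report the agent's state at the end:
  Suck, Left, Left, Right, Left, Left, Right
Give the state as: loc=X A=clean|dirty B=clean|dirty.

loc=B A=clean B=clean

1) do Suck; now loc=B A=clean B=clean
2) do Left; now loc=A A=clean B=clean
3) do Left; now loc=A A=clean B=clean
4) do Right; now loc=B A=clean B=clean
5) do Left; now loc=A A=clean B=clean
6) do Left; now loc=A A=clean B=clean
7) do Right; now loc=B A=clean B=clean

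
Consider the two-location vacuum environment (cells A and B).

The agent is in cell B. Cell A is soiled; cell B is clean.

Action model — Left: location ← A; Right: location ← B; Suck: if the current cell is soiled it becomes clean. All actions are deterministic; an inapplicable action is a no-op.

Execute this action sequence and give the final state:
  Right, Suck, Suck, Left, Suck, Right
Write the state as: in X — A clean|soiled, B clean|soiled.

in B — A clean, B clean

t=1 Right ⇒ in B — A soiled, B clean
t=2 Suck ⇒ in B — A soiled, B clean
t=3 Suck ⇒ in B — A soiled, B clean
t=4 Left ⇒ in A — A soiled, B clean
t=5 Suck ⇒ in A — A clean, B clean
t=6 Right ⇒ in B — A clean, B clean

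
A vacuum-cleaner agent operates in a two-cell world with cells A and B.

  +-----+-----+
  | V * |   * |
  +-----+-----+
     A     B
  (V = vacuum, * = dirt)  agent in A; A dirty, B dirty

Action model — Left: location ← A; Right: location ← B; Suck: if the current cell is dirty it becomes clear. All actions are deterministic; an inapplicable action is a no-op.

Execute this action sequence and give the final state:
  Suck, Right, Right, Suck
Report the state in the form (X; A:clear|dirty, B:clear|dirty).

Suck (#1): (A; A:clear, B:dirty)
Right (#2): (B; A:clear, B:dirty)
Right (#3): (B; A:clear, B:dirty)
Suck (#4): (B; A:clear, B:clear)

(B; A:clear, B:clear)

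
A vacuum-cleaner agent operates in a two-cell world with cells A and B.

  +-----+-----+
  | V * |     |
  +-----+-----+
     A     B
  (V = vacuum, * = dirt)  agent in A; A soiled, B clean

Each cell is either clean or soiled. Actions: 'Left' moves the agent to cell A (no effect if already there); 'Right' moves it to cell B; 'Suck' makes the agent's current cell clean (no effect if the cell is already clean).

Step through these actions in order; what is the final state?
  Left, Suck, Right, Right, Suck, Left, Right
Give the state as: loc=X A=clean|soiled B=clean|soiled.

1) do Left; now loc=A A=soiled B=clean
2) do Suck; now loc=A A=clean B=clean
3) do Right; now loc=B A=clean B=clean
4) do Right; now loc=B A=clean B=clean
5) do Suck; now loc=B A=clean B=clean
6) do Left; now loc=A A=clean B=clean
7) do Right; now loc=B A=clean B=clean

loc=B A=clean B=clean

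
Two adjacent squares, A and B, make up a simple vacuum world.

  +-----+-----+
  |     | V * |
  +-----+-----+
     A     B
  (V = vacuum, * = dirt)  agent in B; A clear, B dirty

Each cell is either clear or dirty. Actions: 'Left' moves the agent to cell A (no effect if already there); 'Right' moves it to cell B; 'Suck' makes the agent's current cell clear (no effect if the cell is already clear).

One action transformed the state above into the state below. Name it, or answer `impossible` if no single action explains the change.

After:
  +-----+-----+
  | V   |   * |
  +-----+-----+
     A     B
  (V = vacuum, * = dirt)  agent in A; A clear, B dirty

try  Left: <A|clear|dirty>  ← match
try Right: <B|clear|dirty>
try  Suck: <B|clear|clear>

Left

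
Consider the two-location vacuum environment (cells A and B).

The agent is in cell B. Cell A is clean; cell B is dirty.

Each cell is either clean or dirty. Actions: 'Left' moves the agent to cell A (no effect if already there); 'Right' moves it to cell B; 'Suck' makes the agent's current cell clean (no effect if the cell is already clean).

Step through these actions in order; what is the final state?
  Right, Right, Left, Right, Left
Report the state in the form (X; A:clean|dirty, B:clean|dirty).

(A; A:clean, B:dirty)

1) do Right; now (B; A:clean, B:dirty)
2) do Right; now (B; A:clean, B:dirty)
3) do Left; now (A; A:clean, B:dirty)
4) do Right; now (B; A:clean, B:dirty)
5) do Left; now (A; A:clean, B:dirty)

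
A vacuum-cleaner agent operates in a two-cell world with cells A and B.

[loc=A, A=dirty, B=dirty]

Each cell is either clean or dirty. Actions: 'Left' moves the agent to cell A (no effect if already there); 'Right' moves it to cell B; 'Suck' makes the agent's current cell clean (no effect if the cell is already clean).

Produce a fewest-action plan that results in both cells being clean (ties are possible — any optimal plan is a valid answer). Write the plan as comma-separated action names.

t=1 Suck ⇒ in A — A clean, B dirty
t=2 Right ⇒ in B — A clean, B dirty
t=3 Suck ⇒ in B — A clean, B clean
min 3: Suck A + move + Suck B

Suck, Right, Suck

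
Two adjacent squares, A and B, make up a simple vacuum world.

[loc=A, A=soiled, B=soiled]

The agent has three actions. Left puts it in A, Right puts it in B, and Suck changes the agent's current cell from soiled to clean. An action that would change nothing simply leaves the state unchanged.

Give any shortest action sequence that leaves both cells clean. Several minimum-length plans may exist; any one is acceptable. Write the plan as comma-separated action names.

1. Suck → <A|clean|soiled>
2. Right → <B|clean|soiled>
3. Suck → <B|clean|clean>
min 3: Suck A + move + Suck B

Suck, Right, Suck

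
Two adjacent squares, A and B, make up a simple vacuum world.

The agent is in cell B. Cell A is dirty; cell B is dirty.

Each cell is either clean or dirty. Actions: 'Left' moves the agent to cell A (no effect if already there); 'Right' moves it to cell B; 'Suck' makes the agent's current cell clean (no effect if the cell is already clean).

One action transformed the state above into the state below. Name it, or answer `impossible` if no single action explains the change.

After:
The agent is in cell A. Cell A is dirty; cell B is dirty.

try  Left: in A — A dirty, B dirty  ← match
try Right: in B — A dirty, B dirty
try  Suck: in B — A dirty, B clean

Left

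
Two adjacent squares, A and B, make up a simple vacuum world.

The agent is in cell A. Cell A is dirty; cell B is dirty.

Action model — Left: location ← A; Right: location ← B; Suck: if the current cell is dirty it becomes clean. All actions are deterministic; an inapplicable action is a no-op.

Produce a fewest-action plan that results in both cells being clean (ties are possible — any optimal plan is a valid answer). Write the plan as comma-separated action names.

t=1 Suck ⇒ <A|clean|dirty>
t=2 Right ⇒ <B|clean|dirty>
t=3 Suck ⇒ <B|clean|clean>
min 3: Suck A + move + Suck B

Suck, Right, Suck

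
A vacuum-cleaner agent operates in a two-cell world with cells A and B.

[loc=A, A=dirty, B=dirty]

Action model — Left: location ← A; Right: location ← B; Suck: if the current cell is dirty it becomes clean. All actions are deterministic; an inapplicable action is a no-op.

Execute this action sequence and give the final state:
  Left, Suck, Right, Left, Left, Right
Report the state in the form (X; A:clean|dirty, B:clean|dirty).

Left (#1): (A; A:dirty, B:dirty)
Suck (#2): (A; A:clean, B:dirty)
Right (#3): (B; A:clean, B:dirty)
Left (#4): (A; A:clean, B:dirty)
Left (#5): (A; A:clean, B:dirty)
Right (#6): (B; A:clean, B:dirty)

(B; A:clean, B:dirty)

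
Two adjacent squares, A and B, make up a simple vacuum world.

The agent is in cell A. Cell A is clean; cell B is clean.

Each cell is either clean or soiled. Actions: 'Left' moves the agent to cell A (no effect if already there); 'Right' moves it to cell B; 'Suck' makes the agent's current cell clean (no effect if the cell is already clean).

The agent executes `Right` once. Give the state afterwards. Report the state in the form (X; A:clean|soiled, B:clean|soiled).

start: (A; A:clean, B:clean)
[1] after Right: (B; A:clean, B:clean)

(B; A:clean, B:clean)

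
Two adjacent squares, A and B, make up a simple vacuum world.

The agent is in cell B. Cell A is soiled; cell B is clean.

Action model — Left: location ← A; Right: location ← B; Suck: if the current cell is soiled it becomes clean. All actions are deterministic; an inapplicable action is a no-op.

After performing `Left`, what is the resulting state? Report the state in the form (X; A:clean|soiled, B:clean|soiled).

(A; A:soiled, B:clean)

start: (B; A:soiled, B:clean)
1. Left → (A; A:soiled, B:clean)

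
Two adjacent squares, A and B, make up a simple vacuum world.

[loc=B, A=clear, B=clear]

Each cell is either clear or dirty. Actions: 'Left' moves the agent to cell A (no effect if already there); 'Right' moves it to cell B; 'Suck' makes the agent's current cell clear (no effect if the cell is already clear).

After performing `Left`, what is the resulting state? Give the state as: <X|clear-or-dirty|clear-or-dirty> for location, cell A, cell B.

start: <B|clear|clear>
step 1/1 (Left): <A|clear|clear>

<A|clear|clear>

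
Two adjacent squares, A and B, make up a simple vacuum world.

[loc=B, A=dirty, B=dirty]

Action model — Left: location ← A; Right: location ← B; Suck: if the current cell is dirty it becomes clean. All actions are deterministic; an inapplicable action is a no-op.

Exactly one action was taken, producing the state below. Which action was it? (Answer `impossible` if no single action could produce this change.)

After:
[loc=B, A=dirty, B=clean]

try  Left: loc=A A=dirty B=dirty
try Right: loc=B A=dirty B=dirty
try  Suck: loc=B A=dirty B=clean  ← match

Suck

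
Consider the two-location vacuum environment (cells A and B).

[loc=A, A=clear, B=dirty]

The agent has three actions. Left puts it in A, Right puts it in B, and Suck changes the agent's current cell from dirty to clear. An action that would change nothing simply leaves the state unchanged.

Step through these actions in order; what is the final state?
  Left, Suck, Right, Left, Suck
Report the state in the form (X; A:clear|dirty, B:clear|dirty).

(A; A:clear, B:dirty)

[1] after Left: (A; A:clear, B:dirty)
[2] after Suck: (A; A:clear, B:dirty)
[3] after Right: (B; A:clear, B:dirty)
[4] after Left: (A; A:clear, B:dirty)
[5] after Suck: (A; A:clear, B:dirty)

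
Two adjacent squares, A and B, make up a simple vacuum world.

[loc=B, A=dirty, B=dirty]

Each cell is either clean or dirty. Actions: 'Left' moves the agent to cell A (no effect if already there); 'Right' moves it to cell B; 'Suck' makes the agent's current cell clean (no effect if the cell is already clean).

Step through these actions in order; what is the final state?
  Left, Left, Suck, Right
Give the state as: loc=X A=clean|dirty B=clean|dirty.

1) do Left; now loc=A A=dirty B=dirty
2) do Left; now loc=A A=dirty B=dirty
3) do Suck; now loc=A A=clean B=dirty
4) do Right; now loc=B A=clean B=dirty

loc=B A=clean B=dirty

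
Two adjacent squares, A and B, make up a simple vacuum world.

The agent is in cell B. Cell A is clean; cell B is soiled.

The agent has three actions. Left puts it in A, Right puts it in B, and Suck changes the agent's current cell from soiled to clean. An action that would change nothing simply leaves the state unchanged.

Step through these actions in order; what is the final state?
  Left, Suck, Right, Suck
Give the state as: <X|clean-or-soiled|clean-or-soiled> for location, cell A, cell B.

<B|clean|clean>

[1] after Left: <A|clean|soiled>
[2] after Suck: <A|clean|soiled>
[3] after Right: <B|clean|soiled>
[4] after Suck: <B|clean|clean>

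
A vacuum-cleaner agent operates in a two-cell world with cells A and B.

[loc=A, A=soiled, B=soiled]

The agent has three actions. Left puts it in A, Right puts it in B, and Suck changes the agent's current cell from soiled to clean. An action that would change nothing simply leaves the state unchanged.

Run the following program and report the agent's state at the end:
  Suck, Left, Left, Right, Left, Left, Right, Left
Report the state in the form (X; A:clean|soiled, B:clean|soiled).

1. Suck → (A; A:clean, B:soiled)
2. Left → (A; A:clean, B:soiled)
3. Left → (A; A:clean, B:soiled)
4. Right → (B; A:clean, B:soiled)
5. Left → (A; A:clean, B:soiled)
6. Left → (A; A:clean, B:soiled)
7. Right → (B; A:clean, B:soiled)
8. Left → (A; A:clean, B:soiled)

(A; A:clean, B:soiled)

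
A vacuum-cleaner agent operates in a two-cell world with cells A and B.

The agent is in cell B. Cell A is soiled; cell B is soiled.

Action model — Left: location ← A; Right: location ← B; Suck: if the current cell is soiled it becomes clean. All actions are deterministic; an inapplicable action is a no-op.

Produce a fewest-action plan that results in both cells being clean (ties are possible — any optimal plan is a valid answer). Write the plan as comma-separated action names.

1) do Suck; now (B; A:soiled, B:clean)
2) do Left; now (A; A:soiled, B:clean)
3) do Suck; now (A; A:clean, B:clean)
min 3: Suck B + move + Suck A

Suck, Left, Suck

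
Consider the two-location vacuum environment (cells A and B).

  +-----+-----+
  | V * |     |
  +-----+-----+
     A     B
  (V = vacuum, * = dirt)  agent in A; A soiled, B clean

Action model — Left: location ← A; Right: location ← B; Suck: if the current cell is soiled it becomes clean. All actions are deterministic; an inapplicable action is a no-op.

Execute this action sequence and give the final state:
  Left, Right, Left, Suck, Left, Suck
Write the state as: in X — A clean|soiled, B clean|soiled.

[1] after Left: in A — A soiled, B clean
[2] after Right: in B — A soiled, B clean
[3] after Left: in A — A soiled, B clean
[4] after Suck: in A — A clean, B clean
[5] after Left: in A — A clean, B clean
[6] after Suck: in A — A clean, B clean

in A — A clean, B clean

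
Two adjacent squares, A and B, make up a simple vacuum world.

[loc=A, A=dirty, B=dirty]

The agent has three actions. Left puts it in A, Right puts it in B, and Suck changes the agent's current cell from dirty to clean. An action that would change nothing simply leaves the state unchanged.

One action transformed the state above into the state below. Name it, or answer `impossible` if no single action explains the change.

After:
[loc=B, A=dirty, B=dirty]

try  Left: <A|dirty|dirty>
try Right: <B|dirty|dirty>  ← match
try  Suck: <A|clean|dirty>

Right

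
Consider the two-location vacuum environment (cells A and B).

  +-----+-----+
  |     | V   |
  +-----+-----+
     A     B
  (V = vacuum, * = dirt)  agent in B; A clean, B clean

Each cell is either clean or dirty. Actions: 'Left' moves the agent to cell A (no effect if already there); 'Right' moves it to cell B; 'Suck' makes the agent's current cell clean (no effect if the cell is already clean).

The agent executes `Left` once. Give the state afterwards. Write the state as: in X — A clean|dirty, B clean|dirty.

in A — A clean, B clean

start: in B — A clean, B clean
t=1 Left ⇒ in A — A clean, B clean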